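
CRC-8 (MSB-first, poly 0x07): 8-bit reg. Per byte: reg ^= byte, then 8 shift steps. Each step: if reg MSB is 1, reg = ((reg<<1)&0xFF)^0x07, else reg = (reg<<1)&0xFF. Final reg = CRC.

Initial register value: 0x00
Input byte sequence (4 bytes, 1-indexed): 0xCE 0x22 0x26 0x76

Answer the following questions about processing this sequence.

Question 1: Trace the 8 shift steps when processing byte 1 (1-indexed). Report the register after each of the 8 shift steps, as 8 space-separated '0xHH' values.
Register before byte 1: 0x00
After XOR with byte 0xCE: 0xCE

Answer: 0x9B 0x31 0x62 0xC4 0x8F 0x19 0x32 0x64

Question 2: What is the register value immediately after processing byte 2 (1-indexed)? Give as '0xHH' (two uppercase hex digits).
Answer: 0xD5

Derivation:
After byte 1 (0xCE): reg=0x64
After byte 2 (0x22): reg=0xD5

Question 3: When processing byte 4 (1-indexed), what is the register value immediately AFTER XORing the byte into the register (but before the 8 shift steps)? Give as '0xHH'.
Register before byte 4: 0xD7
Byte 4: 0x76
0xD7 XOR 0x76 = 0xA1

Answer: 0xA1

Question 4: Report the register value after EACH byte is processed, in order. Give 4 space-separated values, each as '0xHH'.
0x64 0xD5 0xD7 0x6E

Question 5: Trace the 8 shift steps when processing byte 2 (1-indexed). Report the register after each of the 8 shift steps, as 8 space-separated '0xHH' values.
After byte 1 (0xCE): reg=0x64
Register before byte 2: 0x64
After XOR with byte 0x22: 0x46

Answer: 0x8C 0x1F 0x3E 0x7C 0xF8 0xF7 0xE9 0xD5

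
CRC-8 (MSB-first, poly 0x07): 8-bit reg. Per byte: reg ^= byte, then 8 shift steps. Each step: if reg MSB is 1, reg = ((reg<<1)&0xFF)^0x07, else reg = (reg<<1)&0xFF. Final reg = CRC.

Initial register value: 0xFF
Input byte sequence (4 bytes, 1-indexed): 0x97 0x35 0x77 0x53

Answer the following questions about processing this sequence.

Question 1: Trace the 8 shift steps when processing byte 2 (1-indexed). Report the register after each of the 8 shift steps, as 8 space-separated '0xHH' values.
Answer: 0x54 0xA8 0x57 0xAE 0x5B 0xB6 0x6B 0xD6

Derivation:
After byte 1 (0x97): reg=0x1F
Register before byte 2: 0x1F
After XOR with byte 0x35: 0x2A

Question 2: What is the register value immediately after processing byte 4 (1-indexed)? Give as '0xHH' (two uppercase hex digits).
Answer: 0xB3

Derivation:
After byte 1 (0x97): reg=0x1F
After byte 2 (0x35): reg=0xD6
After byte 3 (0x77): reg=0x6E
After byte 4 (0x53): reg=0xB3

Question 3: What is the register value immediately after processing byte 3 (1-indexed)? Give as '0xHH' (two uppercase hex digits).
After byte 1 (0x97): reg=0x1F
After byte 2 (0x35): reg=0xD6
After byte 3 (0x77): reg=0x6E

Answer: 0x6E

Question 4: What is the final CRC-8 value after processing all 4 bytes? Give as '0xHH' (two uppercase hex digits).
After byte 1 (0x97): reg=0x1F
After byte 2 (0x35): reg=0xD6
After byte 3 (0x77): reg=0x6E
After byte 4 (0x53): reg=0xB3

Answer: 0xB3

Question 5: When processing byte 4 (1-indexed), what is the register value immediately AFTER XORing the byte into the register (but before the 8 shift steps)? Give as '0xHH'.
Answer: 0x3D

Derivation:
Register before byte 4: 0x6E
Byte 4: 0x53
0x6E XOR 0x53 = 0x3D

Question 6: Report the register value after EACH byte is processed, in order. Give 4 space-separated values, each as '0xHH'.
0x1F 0xD6 0x6E 0xB3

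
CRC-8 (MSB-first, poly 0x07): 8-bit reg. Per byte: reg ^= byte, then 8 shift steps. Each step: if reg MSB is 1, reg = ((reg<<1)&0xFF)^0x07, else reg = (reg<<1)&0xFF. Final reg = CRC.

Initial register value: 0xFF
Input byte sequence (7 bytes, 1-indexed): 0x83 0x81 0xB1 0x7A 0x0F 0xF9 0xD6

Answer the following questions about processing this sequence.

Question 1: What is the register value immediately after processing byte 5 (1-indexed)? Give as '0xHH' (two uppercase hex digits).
After byte 1 (0x83): reg=0x73
After byte 2 (0x81): reg=0xD0
After byte 3 (0xB1): reg=0x20
After byte 4 (0x7A): reg=0x81
After byte 5 (0x0F): reg=0xA3

Answer: 0xA3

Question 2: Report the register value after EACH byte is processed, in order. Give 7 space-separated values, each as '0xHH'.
0x73 0xD0 0x20 0x81 0xA3 0x81 0xA2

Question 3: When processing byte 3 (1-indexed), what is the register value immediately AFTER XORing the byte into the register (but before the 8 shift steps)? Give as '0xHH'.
Register before byte 3: 0xD0
Byte 3: 0xB1
0xD0 XOR 0xB1 = 0x61

Answer: 0x61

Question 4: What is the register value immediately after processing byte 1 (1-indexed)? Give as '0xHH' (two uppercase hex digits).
After byte 1 (0x83): reg=0x73

Answer: 0x73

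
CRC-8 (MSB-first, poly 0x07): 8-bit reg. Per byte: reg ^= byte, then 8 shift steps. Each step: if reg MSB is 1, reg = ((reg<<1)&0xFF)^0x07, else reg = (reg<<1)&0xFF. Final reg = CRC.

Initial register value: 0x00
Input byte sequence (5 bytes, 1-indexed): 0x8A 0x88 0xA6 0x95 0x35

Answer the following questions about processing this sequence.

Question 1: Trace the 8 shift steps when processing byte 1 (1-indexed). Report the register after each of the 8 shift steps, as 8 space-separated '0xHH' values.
Register before byte 1: 0x00
After XOR with byte 0x8A: 0x8A

Answer: 0x13 0x26 0x4C 0x98 0x37 0x6E 0xDC 0xBF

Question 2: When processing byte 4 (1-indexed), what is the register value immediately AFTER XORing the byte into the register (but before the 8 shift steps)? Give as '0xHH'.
Answer: 0x7C

Derivation:
Register before byte 4: 0xE9
Byte 4: 0x95
0xE9 XOR 0x95 = 0x7C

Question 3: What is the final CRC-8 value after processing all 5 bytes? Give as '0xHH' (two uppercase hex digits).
After byte 1 (0x8A): reg=0xBF
After byte 2 (0x88): reg=0x85
After byte 3 (0xA6): reg=0xE9
After byte 4 (0x95): reg=0x73
After byte 5 (0x35): reg=0xD5

Answer: 0xD5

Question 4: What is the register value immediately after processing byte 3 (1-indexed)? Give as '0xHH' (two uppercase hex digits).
After byte 1 (0x8A): reg=0xBF
After byte 2 (0x88): reg=0x85
After byte 3 (0xA6): reg=0xE9

Answer: 0xE9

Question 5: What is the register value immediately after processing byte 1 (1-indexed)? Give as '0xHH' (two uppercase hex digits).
After byte 1 (0x8A): reg=0xBF

Answer: 0xBF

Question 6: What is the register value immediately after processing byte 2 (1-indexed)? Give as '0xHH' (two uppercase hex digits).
After byte 1 (0x8A): reg=0xBF
After byte 2 (0x88): reg=0x85

Answer: 0x85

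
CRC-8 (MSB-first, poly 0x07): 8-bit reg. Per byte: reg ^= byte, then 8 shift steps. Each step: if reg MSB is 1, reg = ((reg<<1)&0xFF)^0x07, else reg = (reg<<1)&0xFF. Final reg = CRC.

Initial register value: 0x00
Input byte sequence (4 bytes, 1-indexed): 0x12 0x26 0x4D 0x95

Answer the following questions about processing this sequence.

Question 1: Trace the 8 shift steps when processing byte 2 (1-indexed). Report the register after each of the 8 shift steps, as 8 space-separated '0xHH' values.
After byte 1 (0x12): reg=0x7E
Register before byte 2: 0x7E
After XOR with byte 0x26: 0x58

Answer: 0xB0 0x67 0xCE 0x9B 0x31 0x62 0xC4 0x8F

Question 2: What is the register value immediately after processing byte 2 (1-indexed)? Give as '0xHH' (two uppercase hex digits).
After byte 1 (0x12): reg=0x7E
After byte 2 (0x26): reg=0x8F

Answer: 0x8F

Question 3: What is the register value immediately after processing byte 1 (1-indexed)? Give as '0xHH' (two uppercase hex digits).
Answer: 0x7E

Derivation:
After byte 1 (0x12): reg=0x7E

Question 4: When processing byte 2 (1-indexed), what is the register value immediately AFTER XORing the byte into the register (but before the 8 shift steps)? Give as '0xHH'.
Answer: 0x58

Derivation:
Register before byte 2: 0x7E
Byte 2: 0x26
0x7E XOR 0x26 = 0x58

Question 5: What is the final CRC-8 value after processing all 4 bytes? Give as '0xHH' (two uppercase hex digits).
Answer: 0x25

Derivation:
After byte 1 (0x12): reg=0x7E
After byte 2 (0x26): reg=0x8F
After byte 3 (0x4D): reg=0x40
After byte 4 (0x95): reg=0x25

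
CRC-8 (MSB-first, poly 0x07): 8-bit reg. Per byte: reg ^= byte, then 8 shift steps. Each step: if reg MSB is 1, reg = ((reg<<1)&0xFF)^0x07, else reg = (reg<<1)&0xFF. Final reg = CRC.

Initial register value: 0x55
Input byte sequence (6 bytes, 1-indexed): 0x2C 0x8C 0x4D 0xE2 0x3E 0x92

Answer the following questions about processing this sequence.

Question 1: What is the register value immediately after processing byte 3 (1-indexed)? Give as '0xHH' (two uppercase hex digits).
After byte 1 (0x2C): reg=0x68
After byte 2 (0x8C): reg=0xB2
After byte 3 (0x4D): reg=0xF3

Answer: 0xF3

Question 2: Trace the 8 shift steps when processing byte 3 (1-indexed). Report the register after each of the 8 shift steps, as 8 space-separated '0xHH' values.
After byte 1 (0x2C): reg=0x68
After byte 2 (0x8C): reg=0xB2
Register before byte 3: 0xB2
After XOR with byte 0x4D: 0xFF

Answer: 0xF9 0xF5 0xED 0xDD 0xBD 0x7D 0xFA 0xF3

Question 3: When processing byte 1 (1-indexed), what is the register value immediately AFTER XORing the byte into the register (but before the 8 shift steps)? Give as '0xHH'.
Answer: 0x79

Derivation:
Register before byte 1: 0x55
Byte 1: 0x2C
0x55 XOR 0x2C = 0x79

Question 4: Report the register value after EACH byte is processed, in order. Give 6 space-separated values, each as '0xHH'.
0x68 0xB2 0xF3 0x77 0xF8 0x11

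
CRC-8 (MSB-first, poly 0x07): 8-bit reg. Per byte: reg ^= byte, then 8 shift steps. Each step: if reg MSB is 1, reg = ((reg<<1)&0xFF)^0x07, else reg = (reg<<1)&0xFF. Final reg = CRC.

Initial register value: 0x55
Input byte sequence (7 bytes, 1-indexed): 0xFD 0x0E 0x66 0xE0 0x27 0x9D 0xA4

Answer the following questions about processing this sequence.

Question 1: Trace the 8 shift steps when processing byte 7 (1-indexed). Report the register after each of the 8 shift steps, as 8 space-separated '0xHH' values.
After byte 1 (0xFD): reg=0x51
After byte 2 (0x0E): reg=0x9A
After byte 3 (0x66): reg=0xFA
After byte 4 (0xE0): reg=0x46
After byte 5 (0x27): reg=0x20
After byte 6 (0x9D): reg=0x3A
Register before byte 7: 0x3A
After XOR with byte 0xA4: 0x9E

Answer: 0x3B 0x76 0xEC 0xDF 0xB9 0x75 0xEA 0xD3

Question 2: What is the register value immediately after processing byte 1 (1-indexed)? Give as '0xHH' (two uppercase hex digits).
Answer: 0x51

Derivation:
After byte 1 (0xFD): reg=0x51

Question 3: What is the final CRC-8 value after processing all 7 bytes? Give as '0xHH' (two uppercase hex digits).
After byte 1 (0xFD): reg=0x51
After byte 2 (0x0E): reg=0x9A
After byte 3 (0x66): reg=0xFA
After byte 4 (0xE0): reg=0x46
After byte 5 (0x27): reg=0x20
After byte 6 (0x9D): reg=0x3A
After byte 7 (0xA4): reg=0xD3

Answer: 0xD3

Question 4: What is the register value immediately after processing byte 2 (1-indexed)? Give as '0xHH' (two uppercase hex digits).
After byte 1 (0xFD): reg=0x51
After byte 2 (0x0E): reg=0x9A

Answer: 0x9A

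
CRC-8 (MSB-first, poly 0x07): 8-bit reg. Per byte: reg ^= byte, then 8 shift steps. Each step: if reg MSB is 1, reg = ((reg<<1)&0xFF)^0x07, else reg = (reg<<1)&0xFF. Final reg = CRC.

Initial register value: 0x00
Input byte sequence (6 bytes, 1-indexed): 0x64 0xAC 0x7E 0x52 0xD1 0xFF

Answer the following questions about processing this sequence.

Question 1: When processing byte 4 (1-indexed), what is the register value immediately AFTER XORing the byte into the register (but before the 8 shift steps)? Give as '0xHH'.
Answer: 0xA5

Derivation:
Register before byte 4: 0xF7
Byte 4: 0x52
0xF7 XOR 0x52 = 0xA5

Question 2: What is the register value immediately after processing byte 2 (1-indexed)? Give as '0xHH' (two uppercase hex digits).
After byte 1 (0x64): reg=0x3B
After byte 2 (0xAC): reg=0xEC

Answer: 0xEC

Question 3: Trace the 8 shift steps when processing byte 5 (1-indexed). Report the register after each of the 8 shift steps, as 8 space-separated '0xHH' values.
Answer: 0x41 0x82 0x03 0x06 0x0C 0x18 0x30 0x60

Derivation:
After byte 1 (0x64): reg=0x3B
After byte 2 (0xAC): reg=0xEC
After byte 3 (0x7E): reg=0xF7
After byte 4 (0x52): reg=0x72
Register before byte 5: 0x72
After XOR with byte 0xD1: 0xA3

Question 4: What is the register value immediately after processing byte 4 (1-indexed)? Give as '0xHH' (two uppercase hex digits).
Answer: 0x72

Derivation:
After byte 1 (0x64): reg=0x3B
After byte 2 (0xAC): reg=0xEC
After byte 3 (0x7E): reg=0xF7
After byte 4 (0x52): reg=0x72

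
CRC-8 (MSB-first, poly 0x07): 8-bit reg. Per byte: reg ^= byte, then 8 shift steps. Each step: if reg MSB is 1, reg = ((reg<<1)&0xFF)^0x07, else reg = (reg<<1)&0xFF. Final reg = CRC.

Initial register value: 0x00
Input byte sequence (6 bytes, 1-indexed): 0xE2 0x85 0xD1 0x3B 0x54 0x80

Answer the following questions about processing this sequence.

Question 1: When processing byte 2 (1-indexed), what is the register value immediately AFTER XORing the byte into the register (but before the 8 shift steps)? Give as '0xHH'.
Register before byte 2: 0xA0
Byte 2: 0x85
0xA0 XOR 0x85 = 0x25

Answer: 0x25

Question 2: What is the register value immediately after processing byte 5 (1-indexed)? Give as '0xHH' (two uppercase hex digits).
After byte 1 (0xE2): reg=0xA0
After byte 2 (0x85): reg=0xFB
After byte 3 (0xD1): reg=0xD6
After byte 4 (0x3B): reg=0x8D
After byte 5 (0x54): reg=0x01

Answer: 0x01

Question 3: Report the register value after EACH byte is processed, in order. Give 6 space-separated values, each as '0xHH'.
0xA0 0xFB 0xD6 0x8D 0x01 0x8E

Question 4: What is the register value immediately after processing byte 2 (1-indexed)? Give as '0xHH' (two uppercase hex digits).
Answer: 0xFB

Derivation:
After byte 1 (0xE2): reg=0xA0
After byte 2 (0x85): reg=0xFB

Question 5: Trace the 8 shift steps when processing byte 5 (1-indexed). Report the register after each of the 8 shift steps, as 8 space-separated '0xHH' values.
Answer: 0xB5 0x6D 0xDA 0xB3 0x61 0xC2 0x83 0x01

Derivation:
After byte 1 (0xE2): reg=0xA0
After byte 2 (0x85): reg=0xFB
After byte 3 (0xD1): reg=0xD6
After byte 4 (0x3B): reg=0x8D
Register before byte 5: 0x8D
After XOR with byte 0x54: 0xD9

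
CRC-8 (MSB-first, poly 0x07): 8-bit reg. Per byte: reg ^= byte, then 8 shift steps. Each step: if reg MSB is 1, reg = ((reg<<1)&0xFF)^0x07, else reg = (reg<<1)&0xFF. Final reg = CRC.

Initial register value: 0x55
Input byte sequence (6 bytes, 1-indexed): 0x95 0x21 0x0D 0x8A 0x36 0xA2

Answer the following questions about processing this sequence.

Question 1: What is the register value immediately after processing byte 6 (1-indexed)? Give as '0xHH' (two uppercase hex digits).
Answer: 0x0E

Derivation:
After byte 1 (0x95): reg=0x4E
After byte 2 (0x21): reg=0x0A
After byte 3 (0x0D): reg=0x15
After byte 4 (0x8A): reg=0xD4
After byte 5 (0x36): reg=0xA0
After byte 6 (0xA2): reg=0x0E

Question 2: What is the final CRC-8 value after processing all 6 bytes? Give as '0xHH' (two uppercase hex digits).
After byte 1 (0x95): reg=0x4E
After byte 2 (0x21): reg=0x0A
After byte 3 (0x0D): reg=0x15
After byte 4 (0x8A): reg=0xD4
After byte 5 (0x36): reg=0xA0
After byte 6 (0xA2): reg=0x0E

Answer: 0x0E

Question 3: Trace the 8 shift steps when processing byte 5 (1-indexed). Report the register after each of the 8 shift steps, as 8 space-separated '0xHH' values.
Answer: 0xC3 0x81 0x05 0x0A 0x14 0x28 0x50 0xA0

Derivation:
After byte 1 (0x95): reg=0x4E
After byte 2 (0x21): reg=0x0A
After byte 3 (0x0D): reg=0x15
After byte 4 (0x8A): reg=0xD4
Register before byte 5: 0xD4
After XOR with byte 0x36: 0xE2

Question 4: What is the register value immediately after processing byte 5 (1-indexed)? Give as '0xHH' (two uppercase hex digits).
Answer: 0xA0

Derivation:
After byte 1 (0x95): reg=0x4E
After byte 2 (0x21): reg=0x0A
After byte 3 (0x0D): reg=0x15
After byte 4 (0x8A): reg=0xD4
After byte 5 (0x36): reg=0xA0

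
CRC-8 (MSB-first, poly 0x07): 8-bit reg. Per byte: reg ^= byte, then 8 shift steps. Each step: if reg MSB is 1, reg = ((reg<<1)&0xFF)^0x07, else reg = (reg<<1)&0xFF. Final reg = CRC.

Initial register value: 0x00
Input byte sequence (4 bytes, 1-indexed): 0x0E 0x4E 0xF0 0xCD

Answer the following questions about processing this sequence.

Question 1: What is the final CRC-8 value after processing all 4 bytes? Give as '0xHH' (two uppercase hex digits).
Answer: 0x17

Derivation:
After byte 1 (0x0E): reg=0x2A
After byte 2 (0x4E): reg=0x3B
After byte 3 (0xF0): reg=0x7F
After byte 4 (0xCD): reg=0x17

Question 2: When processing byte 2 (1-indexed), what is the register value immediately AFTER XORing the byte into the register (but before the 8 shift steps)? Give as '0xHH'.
Answer: 0x64

Derivation:
Register before byte 2: 0x2A
Byte 2: 0x4E
0x2A XOR 0x4E = 0x64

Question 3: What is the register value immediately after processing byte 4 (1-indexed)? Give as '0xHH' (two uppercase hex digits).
After byte 1 (0x0E): reg=0x2A
After byte 2 (0x4E): reg=0x3B
After byte 3 (0xF0): reg=0x7F
After byte 4 (0xCD): reg=0x17

Answer: 0x17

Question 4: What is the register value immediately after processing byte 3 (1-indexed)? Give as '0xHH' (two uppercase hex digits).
Answer: 0x7F

Derivation:
After byte 1 (0x0E): reg=0x2A
After byte 2 (0x4E): reg=0x3B
After byte 3 (0xF0): reg=0x7F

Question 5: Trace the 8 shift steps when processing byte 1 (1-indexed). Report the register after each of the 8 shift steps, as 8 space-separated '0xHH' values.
Register before byte 1: 0x00
After XOR with byte 0x0E: 0x0E

Answer: 0x1C 0x38 0x70 0xE0 0xC7 0x89 0x15 0x2A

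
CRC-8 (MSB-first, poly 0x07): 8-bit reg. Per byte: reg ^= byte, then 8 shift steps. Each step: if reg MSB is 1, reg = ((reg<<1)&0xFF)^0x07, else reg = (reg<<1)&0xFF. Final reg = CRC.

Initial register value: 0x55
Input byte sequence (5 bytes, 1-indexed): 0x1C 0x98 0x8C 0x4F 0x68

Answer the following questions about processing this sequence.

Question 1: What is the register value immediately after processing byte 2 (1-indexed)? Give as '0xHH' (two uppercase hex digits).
Answer: 0x27

Derivation:
After byte 1 (0x1C): reg=0xF8
After byte 2 (0x98): reg=0x27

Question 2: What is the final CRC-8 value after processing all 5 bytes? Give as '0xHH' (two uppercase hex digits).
After byte 1 (0x1C): reg=0xF8
After byte 2 (0x98): reg=0x27
After byte 3 (0x8C): reg=0x58
After byte 4 (0x4F): reg=0x65
After byte 5 (0x68): reg=0x23

Answer: 0x23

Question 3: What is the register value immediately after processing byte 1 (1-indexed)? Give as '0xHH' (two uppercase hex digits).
Answer: 0xF8

Derivation:
After byte 1 (0x1C): reg=0xF8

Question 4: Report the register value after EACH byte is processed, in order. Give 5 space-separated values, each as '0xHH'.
0xF8 0x27 0x58 0x65 0x23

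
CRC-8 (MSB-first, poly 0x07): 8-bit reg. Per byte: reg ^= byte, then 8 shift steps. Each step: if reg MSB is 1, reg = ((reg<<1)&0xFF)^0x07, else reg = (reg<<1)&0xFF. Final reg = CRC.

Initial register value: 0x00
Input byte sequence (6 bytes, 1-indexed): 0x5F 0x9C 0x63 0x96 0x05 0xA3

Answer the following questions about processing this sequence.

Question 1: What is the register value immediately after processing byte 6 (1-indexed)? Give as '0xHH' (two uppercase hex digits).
Answer: 0xD1

Derivation:
After byte 1 (0x5F): reg=0x9A
After byte 2 (0x9C): reg=0x12
After byte 3 (0x63): reg=0x50
After byte 4 (0x96): reg=0x5C
After byte 5 (0x05): reg=0x88
After byte 6 (0xA3): reg=0xD1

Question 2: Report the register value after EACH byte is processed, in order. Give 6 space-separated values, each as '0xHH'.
0x9A 0x12 0x50 0x5C 0x88 0xD1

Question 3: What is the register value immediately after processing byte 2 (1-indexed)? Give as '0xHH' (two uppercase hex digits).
After byte 1 (0x5F): reg=0x9A
After byte 2 (0x9C): reg=0x12

Answer: 0x12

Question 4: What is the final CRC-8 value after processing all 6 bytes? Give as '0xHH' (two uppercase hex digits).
Answer: 0xD1

Derivation:
After byte 1 (0x5F): reg=0x9A
After byte 2 (0x9C): reg=0x12
After byte 3 (0x63): reg=0x50
After byte 4 (0x96): reg=0x5C
After byte 5 (0x05): reg=0x88
After byte 6 (0xA3): reg=0xD1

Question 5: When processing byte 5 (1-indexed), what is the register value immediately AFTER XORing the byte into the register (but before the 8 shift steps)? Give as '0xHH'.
Register before byte 5: 0x5C
Byte 5: 0x05
0x5C XOR 0x05 = 0x59

Answer: 0x59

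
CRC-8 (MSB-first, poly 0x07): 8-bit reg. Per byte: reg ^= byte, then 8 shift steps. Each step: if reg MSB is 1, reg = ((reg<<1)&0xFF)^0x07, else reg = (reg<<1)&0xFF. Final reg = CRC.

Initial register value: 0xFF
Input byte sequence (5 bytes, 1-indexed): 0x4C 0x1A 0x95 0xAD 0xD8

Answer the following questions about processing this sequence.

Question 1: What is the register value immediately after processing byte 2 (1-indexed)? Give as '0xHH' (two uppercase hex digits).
After byte 1 (0x4C): reg=0x10
After byte 2 (0x1A): reg=0x36

Answer: 0x36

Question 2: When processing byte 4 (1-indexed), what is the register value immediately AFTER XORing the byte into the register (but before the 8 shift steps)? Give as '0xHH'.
Register before byte 4: 0x60
Byte 4: 0xAD
0x60 XOR 0xAD = 0xCD

Answer: 0xCD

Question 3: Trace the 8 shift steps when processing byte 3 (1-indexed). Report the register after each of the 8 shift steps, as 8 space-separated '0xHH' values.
After byte 1 (0x4C): reg=0x10
After byte 2 (0x1A): reg=0x36
Register before byte 3: 0x36
After XOR with byte 0x95: 0xA3

Answer: 0x41 0x82 0x03 0x06 0x0C 0x18 0x30 0x60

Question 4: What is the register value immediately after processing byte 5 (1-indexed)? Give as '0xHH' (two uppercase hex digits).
After byte 1 (0x4C): reg=0x10
After byte 2 (0x1A): reg=0x36
After byte 3 (0x95): reg=0x60
After byte 4 (0xAD): reg=0x6D
After byte 5 (0xD8): reg=0x02

Answer: 0x02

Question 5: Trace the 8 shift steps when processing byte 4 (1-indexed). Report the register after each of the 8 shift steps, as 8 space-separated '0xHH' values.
After byte 1 (0x4C): reg=0x10
After byte 2 (0x1A): reg=0x36
After byte 3 (0x95): reg=0x60
Register before byte 4: 0x60
After XOR with byte 0xAD: 0xCD

Answer: 0x9D 0x3D 0x7A 0xF4 0xEF 0xD9 0xB5 0x6D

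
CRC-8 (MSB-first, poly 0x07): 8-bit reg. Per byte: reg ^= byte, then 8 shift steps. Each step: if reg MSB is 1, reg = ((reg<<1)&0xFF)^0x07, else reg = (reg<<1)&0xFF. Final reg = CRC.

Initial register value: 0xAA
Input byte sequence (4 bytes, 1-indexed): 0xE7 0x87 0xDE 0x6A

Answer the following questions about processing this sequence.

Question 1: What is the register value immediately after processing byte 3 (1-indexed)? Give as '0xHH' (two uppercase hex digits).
After byte 1 (0xE7): reg=0xE4
After byte 2 (0x87): reg=0x2E
After byte 3 (0xDE): reg=0xDE

Answer: 0xDE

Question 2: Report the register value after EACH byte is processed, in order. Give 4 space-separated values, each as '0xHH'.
0xE4 0x2E 0xDE 0x05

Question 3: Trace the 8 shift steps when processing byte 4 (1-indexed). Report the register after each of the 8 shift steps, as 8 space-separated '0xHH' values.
Answer: 0x6F 0xDE 0xBB 0x71 0xE2 0xC3 0x81 0x05

Derivation:
After byte 1 (0xE7): reg=0xE4
After byte 2 (0x87): reg=0x2E
After byte 3 (0xDE): reg=0xDE
Register before byte 4: 0xDE
After XOR with byte 0x6A: 0xB4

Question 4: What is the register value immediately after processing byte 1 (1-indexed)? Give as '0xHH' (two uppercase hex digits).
Answer: 0xE4

Derivation:
After byte 1 (0xE7): reg=0xE4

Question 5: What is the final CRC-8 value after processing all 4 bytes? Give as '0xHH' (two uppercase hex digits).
Answer: 0x05

Derivation:
After byte 1 (0xE7): reg=0xE4
After byte 2 (0x87): reg=0x2E
After byte 3 (0xDE): reg=0xDE
After byte 4 (0x6A): reg=0x05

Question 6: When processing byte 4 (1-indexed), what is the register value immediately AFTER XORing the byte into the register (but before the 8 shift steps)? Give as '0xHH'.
Answer: 0xB4

Derivation:
Register before byte 4: 0xDE
Byte 4: 0x6A
0xDE XOR 0x6A = 0xB4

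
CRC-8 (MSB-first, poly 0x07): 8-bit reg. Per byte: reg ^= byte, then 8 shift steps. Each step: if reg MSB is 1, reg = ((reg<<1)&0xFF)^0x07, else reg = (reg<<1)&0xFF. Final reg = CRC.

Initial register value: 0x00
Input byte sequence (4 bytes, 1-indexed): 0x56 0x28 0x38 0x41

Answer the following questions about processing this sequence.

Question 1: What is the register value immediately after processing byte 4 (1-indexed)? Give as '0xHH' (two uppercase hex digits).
Answer: 0x0B

Derivation:
After byte 1 (0x56): reg=0xA5
After byte 2 (0x28): reg=0xAA
After byte 3 (0x38): reg=0xF7
After byte 4 (0x41): reg=0x0B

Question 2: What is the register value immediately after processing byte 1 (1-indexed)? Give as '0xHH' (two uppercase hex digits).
Answer: 0xA5

Derivation:
After byte 1 (0x56): reg=0xA5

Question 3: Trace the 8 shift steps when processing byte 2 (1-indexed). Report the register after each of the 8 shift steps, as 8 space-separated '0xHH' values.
Answer: 0x1D 0x3A 0x74 0xE8 0xD7 0xA9 0x55 0xAA

Derivation:
After byte 1 (0x56): reg=0xA5
Register before byte 2: 0xA5
After XOR with byte 0x28: 0x8D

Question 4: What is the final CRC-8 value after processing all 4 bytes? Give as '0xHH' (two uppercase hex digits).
After byte 1 (0x56): reg=0xA5
After byte 2 (0x28): reg=0xAA
After byte 3 (0x38): reg=0xF7
After byte 4 (0x41): reg=0x0B

Answer: 0x0B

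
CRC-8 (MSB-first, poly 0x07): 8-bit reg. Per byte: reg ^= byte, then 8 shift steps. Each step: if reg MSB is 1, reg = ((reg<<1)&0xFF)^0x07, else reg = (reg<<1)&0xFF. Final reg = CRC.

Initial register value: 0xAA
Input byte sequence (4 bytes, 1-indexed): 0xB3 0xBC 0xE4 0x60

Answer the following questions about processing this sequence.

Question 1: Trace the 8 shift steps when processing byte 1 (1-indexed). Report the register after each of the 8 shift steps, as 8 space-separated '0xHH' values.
Register before byte 1: 0xAA
After XOR with byte 0xB3: 0x19

Answer: 0x32 0x64 0xC8 0x97 0x29 0x52 0xA4 0x4F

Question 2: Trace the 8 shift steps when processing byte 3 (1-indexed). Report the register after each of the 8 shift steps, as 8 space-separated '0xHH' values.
After byte 1 (0xB3): reg=0x4F
After byte 2 (0xBC): reg=0xD7
Register before byte 3: 0xD7
After XOR with byte 0xE4: 0x33

Answer: 0x66 0xCC 0x9F 0x39 0x72 0xE4 0xCF 0x99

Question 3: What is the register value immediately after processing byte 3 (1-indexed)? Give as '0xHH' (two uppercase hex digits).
After byte 1 (0xB3): reg=0x4F
After byte 2 (0xBC): reg=0xD7
After byte 3 (0xE4): reg=0x99

Answer: 0x99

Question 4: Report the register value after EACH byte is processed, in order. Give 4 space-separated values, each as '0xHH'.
0x4F 0xD7 0x99 0xE1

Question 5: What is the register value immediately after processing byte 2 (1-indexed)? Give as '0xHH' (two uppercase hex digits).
After byte 1 (0xB3): reg=0x4F
After byte 2 (0xBC): reg=0xD7

Answer: 0xD7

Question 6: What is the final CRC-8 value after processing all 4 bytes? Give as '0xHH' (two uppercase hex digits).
Answer: 0xE1

Derivation:
After byte 1 (0xB3): reg=0x4F
After byte 2 (0xBC): reg=0xD7
After byte 3 (0xE4): reg=0x99
After byte 4 (0x60): reg=0xE1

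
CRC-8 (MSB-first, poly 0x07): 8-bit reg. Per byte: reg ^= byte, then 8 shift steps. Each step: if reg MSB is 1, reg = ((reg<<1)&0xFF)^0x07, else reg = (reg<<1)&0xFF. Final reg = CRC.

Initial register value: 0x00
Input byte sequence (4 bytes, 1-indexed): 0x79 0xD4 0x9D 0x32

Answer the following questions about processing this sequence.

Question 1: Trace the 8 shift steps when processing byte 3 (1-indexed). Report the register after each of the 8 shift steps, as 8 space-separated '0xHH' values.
Answer: 0x47 0x8E 0x1B 0x36 0x6C 0xD8 0xB7 0x69

Derivation:
After byte 1 (0x79): reg=0x68
After byte 2 (0xD4): reg=0x3D
Register before byte 3: 0x3D
After XOR with byte 0x9D: 0xA0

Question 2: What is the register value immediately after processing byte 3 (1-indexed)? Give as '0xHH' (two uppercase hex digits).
Answer: 0x69

Derivation:
After byte 1 (0x79): reg=0x68
After byte 2 (0xD4): reg=0x3D
After byte 3 (0x9D): reg=0x69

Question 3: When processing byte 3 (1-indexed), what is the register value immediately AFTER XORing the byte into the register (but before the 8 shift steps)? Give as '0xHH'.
Register before byte 3: 0x3D
Byte 3: 0x9D
0x3D XOR 0x9D = 0xA0

Answer: 0xA0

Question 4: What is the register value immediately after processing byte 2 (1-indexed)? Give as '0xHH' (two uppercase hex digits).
After byte 1 (0x79): reg=0x68
After byte 2 (0xD4): reg=0x3D

Answer: 0x3D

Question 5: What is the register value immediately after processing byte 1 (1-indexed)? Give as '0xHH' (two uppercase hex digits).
Answer: 0x68

Derivation:
After byte 1 (0x79): reg=0x68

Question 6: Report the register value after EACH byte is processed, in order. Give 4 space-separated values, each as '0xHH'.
0x68 0x3D 0x69 0x86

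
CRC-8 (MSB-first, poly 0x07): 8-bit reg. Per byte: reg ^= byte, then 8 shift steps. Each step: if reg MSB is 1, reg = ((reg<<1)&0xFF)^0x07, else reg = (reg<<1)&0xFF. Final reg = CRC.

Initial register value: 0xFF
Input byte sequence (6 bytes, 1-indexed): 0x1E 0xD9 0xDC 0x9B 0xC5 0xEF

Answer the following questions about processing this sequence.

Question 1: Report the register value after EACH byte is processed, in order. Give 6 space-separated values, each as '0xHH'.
0xA9 0x57 0xB8 0xE9 0xC4 0xD1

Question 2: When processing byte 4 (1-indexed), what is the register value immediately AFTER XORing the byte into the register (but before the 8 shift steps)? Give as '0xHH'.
Register before byte 4: 0xB8
Byte 4: 0x9B
0xB8 XOR 0x9B = 0x23

Answer: 0x23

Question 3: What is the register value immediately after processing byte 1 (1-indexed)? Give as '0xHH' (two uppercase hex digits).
After byte 1 (0x1E): reg=0xA9

Answer: 0xA9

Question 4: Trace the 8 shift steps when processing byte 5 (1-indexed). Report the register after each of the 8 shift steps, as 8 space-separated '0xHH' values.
After byte 1 (0x1E): reg=0xA9
After byte 2 (0xD9): reg=0x57
After byte 3 (0xDC): reg=0xB8
After byte 4 (0x9B): reg=0xE9
Register before byte 5: 0xE9
After XOR with byte 0xC5: 0x2C

Answer: 0x58 0xB0 0x67 0xCE 0x9B 0x31 0x62 0xC4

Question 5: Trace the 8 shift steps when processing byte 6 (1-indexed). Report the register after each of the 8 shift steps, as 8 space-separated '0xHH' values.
Answer: 0x56 0xAC 0x5F 0xBE 0x7B 0xF6 0xEB 0xD1

Derivation:
After byte 1 (0x1E): reg=0xA9
After byte 2 (0xD9): reg=0x57
After byte 3 (0xDC): reg=0xB8
After byte 4 (0x9B): reg=0xE9
After byte 5 (0xC5): reg=0xC4
Register before byte 6: 0xC4
After XOR with byte 0xEF: 0x2B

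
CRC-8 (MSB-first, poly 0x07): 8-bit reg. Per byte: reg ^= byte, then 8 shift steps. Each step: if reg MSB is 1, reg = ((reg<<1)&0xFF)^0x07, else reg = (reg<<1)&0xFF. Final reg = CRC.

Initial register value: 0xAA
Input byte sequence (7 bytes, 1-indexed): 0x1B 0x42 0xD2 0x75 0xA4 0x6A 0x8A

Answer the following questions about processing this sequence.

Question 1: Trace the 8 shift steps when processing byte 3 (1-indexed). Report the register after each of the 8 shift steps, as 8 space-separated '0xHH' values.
After byte 1 (0x1B): reg=0x1E
After byte 2 (0x42): reg=0x93
Register before byte 3: 0x93
After XOR with byte 0xD2: 0x41

Answer: 0x82 0x03 0x06 0x0C 0x18 0x30 0x60 0xC0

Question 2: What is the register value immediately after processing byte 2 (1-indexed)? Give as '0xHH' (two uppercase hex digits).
Answer: 0x93

Derivation:
After byte 1 (0x1B): reg=0x1E
After byte 2 (0x42): reg=0x93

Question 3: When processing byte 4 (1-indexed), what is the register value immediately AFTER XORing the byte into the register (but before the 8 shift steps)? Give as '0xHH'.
Register before byte 4: 0xC0
Byte 4: 0x75
0xC0 XOR 0x75 = 0xB5

Answer: 0xB5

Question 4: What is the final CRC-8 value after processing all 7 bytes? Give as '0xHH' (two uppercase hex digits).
Answer: 0xFD

Derivation:
After byte 1 (0x1B): reg=0x1E
After byte 2 (0x42): reg=0x93
After byte 3 (0xD2): reg=0xC0
After byte 4 (0x75): reg=0x02
After byte 5 (0xA4): reg=0x7B
After byte 6 (0x6A): reg=0x77
After byte 7 (0x8A): reg=0xFD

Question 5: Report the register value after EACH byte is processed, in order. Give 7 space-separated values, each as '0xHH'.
0x1E 0x93 0xC0 0x02 0x7B 0x77 0xFD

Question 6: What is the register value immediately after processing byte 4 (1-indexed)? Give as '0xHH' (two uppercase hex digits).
Answer: 0x02

Derivation:
After byte 1 (0x1B): reg=0x1E
After byte 2 (0x42): reg=0x93
After byte 3 (0xD2): reg=0xC0
After byte 4 (0x75): reg=0x02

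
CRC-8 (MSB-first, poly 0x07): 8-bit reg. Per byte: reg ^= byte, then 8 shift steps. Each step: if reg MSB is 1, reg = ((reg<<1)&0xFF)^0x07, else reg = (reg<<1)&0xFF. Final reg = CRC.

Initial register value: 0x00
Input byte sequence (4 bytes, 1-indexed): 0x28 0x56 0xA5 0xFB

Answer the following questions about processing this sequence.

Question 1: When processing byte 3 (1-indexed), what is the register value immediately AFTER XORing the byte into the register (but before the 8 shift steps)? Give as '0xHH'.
Answer: 0x06

Derivation:
Register before byte 3: 0xA3
Byte 3: 0xA5
0xA3 XOR 0xA5 = 0x06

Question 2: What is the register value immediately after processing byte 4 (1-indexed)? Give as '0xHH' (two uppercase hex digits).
After byte 1 (0x28): reg=0xD8
After byte 2 (0x56): reg=0xA3
After byte 3 (0xA5): reg=0x12
After byte 4 (0xFB): reg=0x91

Answer: 0x91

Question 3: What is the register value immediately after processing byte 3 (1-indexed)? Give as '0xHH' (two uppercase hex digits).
Answer: 0x12

Derivation:
After byte 1 (0x28): reg=0xD8
After byte 2 (0x56): reg=0xA3
After byte 3 (0xA5): reg=0x12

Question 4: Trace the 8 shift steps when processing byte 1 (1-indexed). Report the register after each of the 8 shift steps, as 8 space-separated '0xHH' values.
Answer: 0x50 0xA0 0x47 0x8E 0x1B 0x36 0x6C 0xD8

Derivation:
Register before byte 1: 0x00
After XOR with byte 0x28: 0x28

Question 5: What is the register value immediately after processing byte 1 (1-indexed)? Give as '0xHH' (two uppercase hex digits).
After byte 1 (0x28): reg=0xD8

Answer: 0xD8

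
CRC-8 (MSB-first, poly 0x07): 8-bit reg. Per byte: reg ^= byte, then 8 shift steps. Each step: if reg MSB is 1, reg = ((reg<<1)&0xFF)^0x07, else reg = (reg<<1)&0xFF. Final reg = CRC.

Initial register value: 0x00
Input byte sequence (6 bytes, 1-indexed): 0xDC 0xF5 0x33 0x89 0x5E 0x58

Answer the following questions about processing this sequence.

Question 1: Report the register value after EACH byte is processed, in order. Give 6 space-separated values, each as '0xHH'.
0x1A 0x83 0x19 0xF9 0x7C 0xFC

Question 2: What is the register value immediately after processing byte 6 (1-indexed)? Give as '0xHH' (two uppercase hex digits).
After byte 1 (0xDC): reg=0x1A
After byte 2 (0xF5): reg=0x83
After byte 3 (0x33): reg=0x19
After byte 4 (0x89): reg=0xF9
After byte 5 (0x5E): reg=0x7C
After byte 6 (0x58): reg=0xFC

Answer: 0xFC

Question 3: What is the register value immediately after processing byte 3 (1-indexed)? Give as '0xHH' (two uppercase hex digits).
Answer: 0x19

Derivation:
After byte 1 (0xDC): reg=0x1A
After byte 2 (0xF5): reg=0x83
After byte 3 (0x33): reg=0x19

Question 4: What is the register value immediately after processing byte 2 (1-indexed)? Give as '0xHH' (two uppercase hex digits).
After byte 1 (0xDC): reg=0x1A
After byte 2 (0xF5): reg=0x83

Answer: 0x83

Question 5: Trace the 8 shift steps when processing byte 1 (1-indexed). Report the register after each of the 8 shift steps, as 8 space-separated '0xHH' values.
Register before byte 1: 0x00
After XOR with byte 0xDC: 0xDC

Answer: 0xBF 0x79 0xF2 0xE3 0xC1 0x85 0x0D 0x1A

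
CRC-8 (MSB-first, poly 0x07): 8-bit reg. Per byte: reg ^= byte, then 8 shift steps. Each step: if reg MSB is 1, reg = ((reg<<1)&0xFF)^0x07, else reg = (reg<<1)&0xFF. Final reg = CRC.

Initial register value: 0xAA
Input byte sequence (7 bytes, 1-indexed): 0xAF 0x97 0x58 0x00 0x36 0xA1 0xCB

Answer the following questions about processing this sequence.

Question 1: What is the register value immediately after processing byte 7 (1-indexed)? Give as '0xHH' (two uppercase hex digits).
Answer: 0x0A

Derivation:
After byte 1 (0xAF): reg=0x1B
After byte 2 (0x97): reg=0xAD
After byte 3 (0x58): reg=0xC5
After byte 4 (0x00): reg=0x55
After byte 5 (0x36): reg=0x2E
After byte 6 (0xA1): reg=0xA4
After byte 7 (0xCB): reg=0x0A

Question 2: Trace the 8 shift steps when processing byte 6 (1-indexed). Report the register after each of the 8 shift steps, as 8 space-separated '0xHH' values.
After byte 1 (0xAF): reg=0x1B
After byte 2 (0x97): reg=0xAD
After byte 3 (0x58): reg=0xC5
After byte 4 (0x00): reg=0x55
After byte 5 (0x36): reg=0x2E
Register before byte 6: 0x2E
After XOR with byte 0xA1: 0x8F

Answer: 0x19 0x32 0x64 0xC8 0x97 0x29 0x52 0xA4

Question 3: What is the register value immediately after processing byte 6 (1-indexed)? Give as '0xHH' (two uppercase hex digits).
Answer: 0xA4

Derivation:
After byte 1 (0xAF): reg=0x1B
After byte 2 (0x97): reg=0xAD
After byte 3 (0x58): reg=0xC5
After byte 4 (0x00): reg=0x55
After byte 5 (0x36): reg=0x2E
After byte 6 (0xA1): reg=0xA4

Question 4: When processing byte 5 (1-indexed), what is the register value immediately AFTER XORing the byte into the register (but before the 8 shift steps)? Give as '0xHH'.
Answer: 0x63

Derivation:
Register before byte 5: 0x55
Byte 5: 0x36
0x55 XOR 0x36 = 0x63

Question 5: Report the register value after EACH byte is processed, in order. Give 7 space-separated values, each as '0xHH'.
0x1B 0xAD 0xC5 0x55 0x2E 0xA4 0x0A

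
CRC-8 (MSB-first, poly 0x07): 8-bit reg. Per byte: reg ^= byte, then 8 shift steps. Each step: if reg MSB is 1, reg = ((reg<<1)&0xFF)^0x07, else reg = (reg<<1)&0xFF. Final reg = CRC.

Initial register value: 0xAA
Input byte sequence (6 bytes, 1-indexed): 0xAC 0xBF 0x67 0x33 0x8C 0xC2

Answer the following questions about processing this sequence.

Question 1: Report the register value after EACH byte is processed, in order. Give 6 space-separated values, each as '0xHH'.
0x12 0x4A 0xC3 0xDE 0xB9 0x66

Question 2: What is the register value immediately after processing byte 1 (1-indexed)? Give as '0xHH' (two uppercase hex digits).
After byte 1 (0xAC): reg=0x12

Answer: 0x12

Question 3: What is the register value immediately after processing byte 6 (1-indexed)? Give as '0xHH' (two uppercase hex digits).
Answer: 0x66

Derivation:
After byte 1 (0xAC): reg=0x12
After byte 2 (0xBF): reg=0x4A
After byte 3 (0x67): reg=0xC3
After byte 4 (0x33): reg=0xDE
After byte 5 (0x8C): reg=0xB9
After byte 6 (0xC2): reg=0x66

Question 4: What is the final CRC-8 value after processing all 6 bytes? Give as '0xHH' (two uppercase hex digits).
After byte 1 (0xAC): reg=0x12
After byte 2 (0xBF): reg=0x4A
After byte 3 (0x67): reg=0xC3
After byte 4 (0x33): reg=0xDE
After byte 5 (0x8C): reg=0xB9
After byte 6 (0xC2): reg=0x66

Answer: 0x66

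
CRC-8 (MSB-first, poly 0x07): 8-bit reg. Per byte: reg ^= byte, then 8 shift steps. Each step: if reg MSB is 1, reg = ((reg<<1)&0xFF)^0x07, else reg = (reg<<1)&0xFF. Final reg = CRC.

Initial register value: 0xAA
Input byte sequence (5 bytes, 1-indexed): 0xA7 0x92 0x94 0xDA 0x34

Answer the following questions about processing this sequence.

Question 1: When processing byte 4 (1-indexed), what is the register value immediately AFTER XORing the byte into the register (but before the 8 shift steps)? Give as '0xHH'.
Register before byte 4: 0xBF
Byte 4: 0xDA
0xBF XOR 0xDA = 0x65

Answer: 0x65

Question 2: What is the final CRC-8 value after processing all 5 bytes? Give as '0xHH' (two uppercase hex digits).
After byte 1 (0xA7): reg=0x23
After byte 2 (0x92): reg=0x1E
After byte 3 (0x94): reg=0xBF
After byte 4 (0xDA): reg=0x3C
After byte 5 (0x34): reg=0x38

Answer: 0x38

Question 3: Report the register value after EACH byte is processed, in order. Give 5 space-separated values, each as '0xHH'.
0x23 0x1E 0xBF 0x3C 0x38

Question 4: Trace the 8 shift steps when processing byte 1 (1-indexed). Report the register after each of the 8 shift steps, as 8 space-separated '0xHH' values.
Register before byte 1: 0xAA
After XOR with byte 0xA7: 0x0D

Answer: 0x1A 0x34 0x68 0xD0 0xA7 0x49 0x92 0x23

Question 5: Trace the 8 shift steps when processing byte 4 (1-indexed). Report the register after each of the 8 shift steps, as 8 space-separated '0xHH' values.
After byte 1 (0xA7): reg=0x23
After byte 2 (0x92): reg=0x1E
After byte 3 (0x94): reg=0xBF
Register before byte 4: 0xBF
After XOR with byte 0xDA: 0x65

Answer: 0xCA 0x93 0x21 0x42 0x84 0x0F 0x1E 0x3C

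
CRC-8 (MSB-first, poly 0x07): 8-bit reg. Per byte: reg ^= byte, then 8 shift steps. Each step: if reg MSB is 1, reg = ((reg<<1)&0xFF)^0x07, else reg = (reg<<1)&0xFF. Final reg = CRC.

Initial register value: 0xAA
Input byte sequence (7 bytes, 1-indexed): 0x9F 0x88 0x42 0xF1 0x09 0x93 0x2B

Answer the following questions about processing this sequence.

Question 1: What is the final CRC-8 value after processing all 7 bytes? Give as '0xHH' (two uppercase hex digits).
After byte 1 (0x9F): reg=0x8B
After byte 2 (0x88): reg=0x09
After byte 3 (0x42): reg=0xF6
After byte 4 (0xF1): reg=0x15
After byte 5 (0x09): reg=0x54
After byte 6 (0x93): reg=0x5B
After byte 7 (0x2B): reg=0x57

Answer: 0x57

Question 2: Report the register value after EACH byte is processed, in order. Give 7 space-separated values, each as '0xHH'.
0x8B 0x09 0xF6 0x15 0x54 0x5B 0x57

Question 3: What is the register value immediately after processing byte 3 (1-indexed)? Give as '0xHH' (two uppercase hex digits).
After byte 1 (0x9F): reg=0x8B
After byte 2 (0x88): reg=0x09
After byte 3 (0x42): reg=0xF6

Answer: 0xF6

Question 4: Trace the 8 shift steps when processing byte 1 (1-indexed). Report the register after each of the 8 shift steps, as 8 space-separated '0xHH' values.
Register before byte 1: 0xAA
After XOR with byte 0x9F: 0x35

Answer: 0x6A 0xD4 0xAF 0x59 0xB2 0x63 0xC6 0x8B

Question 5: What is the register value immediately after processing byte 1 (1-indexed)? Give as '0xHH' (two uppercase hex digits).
After byte 1 (0x9F): reg=0x8B

Answer: 0x8B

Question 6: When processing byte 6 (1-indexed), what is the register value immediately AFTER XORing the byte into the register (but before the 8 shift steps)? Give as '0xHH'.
Register before byte 6: 0x54
Byte 6: 0x93
0x54 XOR 0x93 = 0xC7

Answer: 0xC7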